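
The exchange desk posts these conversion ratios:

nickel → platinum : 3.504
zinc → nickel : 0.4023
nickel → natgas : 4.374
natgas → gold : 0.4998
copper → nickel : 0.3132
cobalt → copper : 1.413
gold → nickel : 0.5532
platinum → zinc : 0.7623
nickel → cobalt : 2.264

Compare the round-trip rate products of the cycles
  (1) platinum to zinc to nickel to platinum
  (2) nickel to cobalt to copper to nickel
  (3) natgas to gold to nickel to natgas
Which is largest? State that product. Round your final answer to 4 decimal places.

(1) 0.7623 × 0.4023 × 3.504 = 1.07458
(2) 2.264 × 1.413 × 0.3132 = 1.00194
(3) 0.4998 × 0.5532 × 4.374 = 1.20936
Highest is cycle (3) at 1.2094 (>1, arbitrage).

1.2094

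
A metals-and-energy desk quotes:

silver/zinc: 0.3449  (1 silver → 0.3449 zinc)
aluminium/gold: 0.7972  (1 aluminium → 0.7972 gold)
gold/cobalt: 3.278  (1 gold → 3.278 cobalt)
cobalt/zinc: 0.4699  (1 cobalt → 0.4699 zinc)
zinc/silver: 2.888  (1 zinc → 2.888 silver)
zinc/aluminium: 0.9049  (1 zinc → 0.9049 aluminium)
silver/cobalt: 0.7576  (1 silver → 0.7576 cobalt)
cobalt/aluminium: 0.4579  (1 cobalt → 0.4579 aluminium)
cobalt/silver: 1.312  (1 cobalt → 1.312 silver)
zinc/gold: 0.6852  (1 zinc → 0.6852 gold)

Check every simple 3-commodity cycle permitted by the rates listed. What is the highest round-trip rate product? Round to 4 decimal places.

aluminium→gold→cobalt→aluminium: 0.7972 × 3.278 × 0.4579 = 1.19659
zinc→gold→cobalt→zinc: 0.6852 × 3.278 × 0.4699 = 1.05544
silver→cobalt→zinc→silver: 0.7576 × 0.4699 × 2.888 = 1.02812
Maximum is aluminium→gold→cobalt→aluminium at 1.1966; arbitrage exists.

1.1966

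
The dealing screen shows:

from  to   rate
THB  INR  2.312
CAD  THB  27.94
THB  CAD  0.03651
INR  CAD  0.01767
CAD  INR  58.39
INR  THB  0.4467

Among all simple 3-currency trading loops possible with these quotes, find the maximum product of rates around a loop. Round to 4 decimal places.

1.1414

INR→CAD→THB→INR: 0.01767 × 27.94 × 2.312 = 1.14143
INR→THB→CAD→INR: 0.4467 × 0.03651 × 58.39 = 0.95228
Maximum is INR→CAD→THB→INR at 1.1414; arbitrage exists.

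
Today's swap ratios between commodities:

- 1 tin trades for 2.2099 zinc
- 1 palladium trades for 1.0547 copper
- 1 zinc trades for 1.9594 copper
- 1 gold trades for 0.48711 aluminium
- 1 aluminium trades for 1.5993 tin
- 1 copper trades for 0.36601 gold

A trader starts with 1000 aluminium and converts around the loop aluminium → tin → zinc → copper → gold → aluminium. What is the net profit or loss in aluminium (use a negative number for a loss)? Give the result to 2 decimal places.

234.66

1000 aluminium × 1.5993 = 1599.3 tin
1599.3 tin × 2.2099 = 3534.29307 zinc
3534.29307 zinc × 1.9594 = 6925.093841358 copper
6925.093841358 copper × 0.36601 = 2534.65359687544158 gold
2534.65359687544158 gold × 0.48711 = 1234.6551135739963480338 aluminium
Net change: 1234.6551135739963480338 − 1000 = 234.6551135739963480338 aluminium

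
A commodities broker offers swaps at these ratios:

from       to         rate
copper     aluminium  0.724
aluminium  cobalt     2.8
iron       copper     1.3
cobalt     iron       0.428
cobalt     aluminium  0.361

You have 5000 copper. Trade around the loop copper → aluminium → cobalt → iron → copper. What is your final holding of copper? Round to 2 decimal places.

5000 copper × 0.724 = 3620 aluminium
3620 aluminium × 2.8 = 10136 cobalt
10136 cobalt × 0.428 = 4338.208 iron
4338.208 iron × 1.3 = 5639.6704 copper

5639.67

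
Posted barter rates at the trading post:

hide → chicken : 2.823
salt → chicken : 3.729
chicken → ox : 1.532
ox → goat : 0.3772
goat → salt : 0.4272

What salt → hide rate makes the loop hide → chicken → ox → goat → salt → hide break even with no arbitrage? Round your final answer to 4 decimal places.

Known legs of the cycle: 2.823 × 1.532 × 0.3772 × 0.4272 = 0.69690338106624
For no arbitrage the full-cycle product must be 1, so the missing rate is 1 / 0.69690338106624 ≈ 1.434919.

1.4349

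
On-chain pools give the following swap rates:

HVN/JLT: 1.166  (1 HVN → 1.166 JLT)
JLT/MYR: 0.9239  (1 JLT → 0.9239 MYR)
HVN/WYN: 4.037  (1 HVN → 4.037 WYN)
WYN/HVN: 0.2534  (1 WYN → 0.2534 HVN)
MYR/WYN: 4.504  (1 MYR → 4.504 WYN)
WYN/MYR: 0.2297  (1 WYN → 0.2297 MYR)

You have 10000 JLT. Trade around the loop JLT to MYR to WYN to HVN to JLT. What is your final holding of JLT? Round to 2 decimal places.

12295.00

10000 JLT × 0.9239 = 9239 MYR
9239 MYR × 4.504 = 41612.456 WYN
41612.456 WYN × 0.2534 = 10544.5963504 HVN
10544.5963504 HVN × 1.166 = 12294.9993445664 JLT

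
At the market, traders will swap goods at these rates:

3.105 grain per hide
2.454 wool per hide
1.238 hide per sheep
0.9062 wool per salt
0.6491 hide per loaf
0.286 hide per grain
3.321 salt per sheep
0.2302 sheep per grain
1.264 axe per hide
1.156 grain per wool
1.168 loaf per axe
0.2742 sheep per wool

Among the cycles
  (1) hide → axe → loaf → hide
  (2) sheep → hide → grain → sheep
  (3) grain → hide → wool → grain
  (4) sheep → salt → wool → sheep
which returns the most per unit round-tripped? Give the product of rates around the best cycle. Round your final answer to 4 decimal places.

0.9583

(1) 1.264 × 1.168 × 0.6491 = 0.95830
(2) 1.238 × 3.105 × 0.2302 = 0.88489
(3) 0.286 × 2.454 × 1.156 = 0.81133
(4) 3.321 × 0.9062 × 0.2742 = 0.82520
Highest is cycle (1) at 0.9583 (≤1, no arbitrage).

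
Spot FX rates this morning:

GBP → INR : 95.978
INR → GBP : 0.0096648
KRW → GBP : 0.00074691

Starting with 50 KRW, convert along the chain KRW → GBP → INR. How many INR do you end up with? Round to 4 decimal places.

50 KRW × 0.00074691 = 0.0373455 GBP
0.0373455 GBP × 95.978 = 3.584346399 INR

3.5843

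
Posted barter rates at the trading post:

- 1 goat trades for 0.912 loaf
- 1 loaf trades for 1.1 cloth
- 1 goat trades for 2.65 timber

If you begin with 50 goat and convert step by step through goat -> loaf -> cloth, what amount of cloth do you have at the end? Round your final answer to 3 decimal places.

50.160

50 goat × 0.912 = 45.6 loaf
45.6 loaf × 1.1 = 50.16 cloth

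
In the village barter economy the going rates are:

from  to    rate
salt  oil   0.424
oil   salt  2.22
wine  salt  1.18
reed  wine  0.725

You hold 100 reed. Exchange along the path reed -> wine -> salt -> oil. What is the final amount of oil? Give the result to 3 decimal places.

100 reed × 0.725 = 72.5 wine
72.5 wine × 1.18 = 85.55 salt
85.55 salt × 0.424 = 36.2732 oil

36.273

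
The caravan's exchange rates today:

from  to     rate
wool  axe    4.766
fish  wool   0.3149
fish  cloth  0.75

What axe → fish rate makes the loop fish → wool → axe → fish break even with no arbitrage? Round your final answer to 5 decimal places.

Known legs of the cycle: 0.3149 × 4.766 = 1.5008134
For no arbitrage the full-cycle product must be 1, so the missing rate is 1 / 1.5008134 ≈ 0.6663054.

0.66631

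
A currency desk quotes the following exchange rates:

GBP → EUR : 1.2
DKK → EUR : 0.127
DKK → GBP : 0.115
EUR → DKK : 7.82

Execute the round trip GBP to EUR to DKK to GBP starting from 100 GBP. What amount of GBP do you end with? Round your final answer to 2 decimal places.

107.92

100 GBP × 1.2 = 120 EUR
120 EUR × 7.82 = 938.4 DKK
938.4 DKK × 0.115 = 107.916 GBP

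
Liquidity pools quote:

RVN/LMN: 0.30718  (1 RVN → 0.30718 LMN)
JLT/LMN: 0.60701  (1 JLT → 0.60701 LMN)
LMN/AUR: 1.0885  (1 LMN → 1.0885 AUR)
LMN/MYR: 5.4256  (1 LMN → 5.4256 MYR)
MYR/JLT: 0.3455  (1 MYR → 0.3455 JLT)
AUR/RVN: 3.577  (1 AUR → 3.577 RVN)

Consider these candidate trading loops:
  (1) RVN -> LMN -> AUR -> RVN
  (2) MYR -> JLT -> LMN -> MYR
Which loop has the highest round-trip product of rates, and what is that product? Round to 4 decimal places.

1.1960

(1) 0.30718 × 1.0885 × 3.577 = 1.19603
(2) 0.3455 × 0.60701 × 5.4256 = 1.13787
Highest is cycle (1) at 1.1960 (>1, arbitrage).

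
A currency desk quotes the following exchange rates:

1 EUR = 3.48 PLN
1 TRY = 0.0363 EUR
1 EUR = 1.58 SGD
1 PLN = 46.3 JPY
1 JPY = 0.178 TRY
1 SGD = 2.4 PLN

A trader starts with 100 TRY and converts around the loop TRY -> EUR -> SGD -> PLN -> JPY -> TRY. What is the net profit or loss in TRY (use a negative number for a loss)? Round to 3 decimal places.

100 TRY × 0.0363 = 3.63 EUR
3.63 EUR × 1.58 = 5.7354 SGD
5.7354 SGD × 2.4 = 13.76496 PLN
13.76496 PLN × 46.3 = 637.317648 JPY
637.317648 JPY × 0.178 = 113.442541344 TRY
Net change: 113.442541344 − 100 = 13.442541344 TRY

13.443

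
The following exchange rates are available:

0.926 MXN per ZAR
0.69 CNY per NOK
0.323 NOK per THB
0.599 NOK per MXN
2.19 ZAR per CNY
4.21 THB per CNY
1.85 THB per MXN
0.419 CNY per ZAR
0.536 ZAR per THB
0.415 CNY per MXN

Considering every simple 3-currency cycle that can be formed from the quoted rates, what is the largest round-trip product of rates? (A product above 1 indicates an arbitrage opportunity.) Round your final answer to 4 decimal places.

0.9455

CNY→THB→ZAR→CNY: 4.21 × 0.536 × 0.419 = 0.94550
CNY→THB→NOK→CNY: 4.21 × 0.323 × 0.69 = 0.93828
MXN→THB→ZAR→MXN: 1.85 × 0.536 × 0.926 = 0.91822
MXN→CNY→ZAR→MXN: 0.415 × 2.19 × 0.926 = 0.84160
Maximum is CNY→THB→ZAR→CNY at 0.9455; no arbitrage — every cycle loses value.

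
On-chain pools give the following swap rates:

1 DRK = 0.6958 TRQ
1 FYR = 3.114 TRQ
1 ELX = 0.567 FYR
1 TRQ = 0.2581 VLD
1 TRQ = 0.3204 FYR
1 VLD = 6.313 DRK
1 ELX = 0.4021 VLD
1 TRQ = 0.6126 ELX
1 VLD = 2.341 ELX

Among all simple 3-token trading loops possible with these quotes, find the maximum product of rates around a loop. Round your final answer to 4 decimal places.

DRK→TRQ→VLD→DRK: 0.6958 × 0.2581 × 6.313 = 1.13373
FYR→TRQ→ELX→FYR: 3.114 × 0.6126 × 0.567 = 1.08163
Maximum is DRK→TRQ→VLD→DRK at 1.1337; arbitrage exists.

1.1337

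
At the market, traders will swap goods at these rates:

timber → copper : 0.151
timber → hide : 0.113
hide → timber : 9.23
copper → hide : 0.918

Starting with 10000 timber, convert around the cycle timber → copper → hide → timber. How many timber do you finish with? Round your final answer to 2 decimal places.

10000 timber × 0.151 = 1510 copper
1510 copper × 0.918 = 1386.18 hide
1386.18 hide × 9.23 = 12794.4414 timber

12794.44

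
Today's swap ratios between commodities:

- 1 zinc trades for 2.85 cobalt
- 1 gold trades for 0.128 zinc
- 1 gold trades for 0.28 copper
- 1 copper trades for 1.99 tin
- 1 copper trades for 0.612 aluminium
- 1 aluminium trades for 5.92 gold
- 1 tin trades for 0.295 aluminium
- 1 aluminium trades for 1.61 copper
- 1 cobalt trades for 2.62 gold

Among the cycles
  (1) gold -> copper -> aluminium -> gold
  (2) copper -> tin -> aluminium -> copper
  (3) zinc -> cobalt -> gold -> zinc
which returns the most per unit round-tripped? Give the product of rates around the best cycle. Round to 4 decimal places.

(1) 0.28 × 0.612 × 5.92 = 1.01445
(2) 1.99 × 0.295 × 1.61 = 0.94515
(3) 2.85 × 2.62 × 0.128 = 0.95578
Highest is cycle (1) at 1.0145 (>1, arbitrage).

1.0145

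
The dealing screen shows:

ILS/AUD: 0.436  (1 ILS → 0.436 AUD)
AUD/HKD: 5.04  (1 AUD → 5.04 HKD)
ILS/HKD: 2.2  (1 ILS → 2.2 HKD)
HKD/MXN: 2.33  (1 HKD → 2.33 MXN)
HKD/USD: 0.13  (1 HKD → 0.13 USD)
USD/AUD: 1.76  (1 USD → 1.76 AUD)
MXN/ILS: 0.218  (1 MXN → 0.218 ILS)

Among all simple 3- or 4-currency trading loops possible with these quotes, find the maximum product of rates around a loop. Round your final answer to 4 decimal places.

1.1532

HKD→USD→AUD→HKD: 0.13 × 1.76 × 5.04 = 1.15315
HKD→MXN→ILS→HKD: 2.33 × 0.218 × 2.2 = 1.11747
HKD→MXN→ILS→AUD→HKD: 2.33 × 0.218 × 0.436 × 5.04 = 1.11617
Maximum is HKD→USD→AUD→HKD at 1.1532; arbitrage exists.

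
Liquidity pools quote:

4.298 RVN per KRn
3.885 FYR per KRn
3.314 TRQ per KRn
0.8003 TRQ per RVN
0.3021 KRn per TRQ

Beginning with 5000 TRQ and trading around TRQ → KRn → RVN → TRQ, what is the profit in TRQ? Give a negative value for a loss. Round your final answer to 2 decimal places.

5000 TRQ × 0.3021 = 1510.5 KRn
1510.5 KRn × 4.298 = 6492.129 RVN
6492.129 RVN × 0.8003 = 5195.6508387 TRQ
Net change: 5195.6508387 − 5000 = 195.6508387 TRQ

195.65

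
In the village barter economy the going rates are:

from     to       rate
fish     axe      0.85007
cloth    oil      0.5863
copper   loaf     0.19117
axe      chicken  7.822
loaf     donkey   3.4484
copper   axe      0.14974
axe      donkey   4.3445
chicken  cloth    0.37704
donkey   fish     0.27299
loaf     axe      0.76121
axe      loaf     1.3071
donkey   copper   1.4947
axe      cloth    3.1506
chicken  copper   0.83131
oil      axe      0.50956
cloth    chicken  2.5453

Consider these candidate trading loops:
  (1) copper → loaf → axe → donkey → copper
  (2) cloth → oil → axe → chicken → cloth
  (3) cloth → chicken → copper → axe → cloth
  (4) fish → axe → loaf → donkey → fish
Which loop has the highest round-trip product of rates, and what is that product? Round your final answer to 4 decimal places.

1.0460

(1) 0.19117 × 0.76121 × 4.3445 × 1.4947 = 0.94497
(2) 0.5863 × 0.50956 × 7.822 × 0.37704 = 0.88109
(3) 2.5453 × 0.83131 × 0.14974 × 3.1506 = 0.99824
(4) 0.85007 × 1.3071 × 3.4484 × 0.27299 = 1.04599
Highest is cycle (4) at 1.0460 (>1, arbitrage).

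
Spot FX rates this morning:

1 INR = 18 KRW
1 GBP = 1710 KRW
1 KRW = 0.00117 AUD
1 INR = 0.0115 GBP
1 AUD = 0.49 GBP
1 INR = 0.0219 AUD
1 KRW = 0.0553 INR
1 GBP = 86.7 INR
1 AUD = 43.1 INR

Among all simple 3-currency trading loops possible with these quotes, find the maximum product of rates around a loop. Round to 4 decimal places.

1.0875

GBP→KRW→INR→GBP: 1710 × 0.0553 × 0.0115 = 1.08747
AUD→GBP→KRW→AUD: 0.49 × 1710 × 0.00117 = 0.98034
AUD→GBP→INR→AUD: 0.49 × 86.7 × 0.0219 = 0.93038
AUD→INR→KRW→AUD: 43.1 × 18 × 0.00117 = 0.90769
Maximum is GBP→KRW→INR→GBP at 1.0875; arbitrage exists.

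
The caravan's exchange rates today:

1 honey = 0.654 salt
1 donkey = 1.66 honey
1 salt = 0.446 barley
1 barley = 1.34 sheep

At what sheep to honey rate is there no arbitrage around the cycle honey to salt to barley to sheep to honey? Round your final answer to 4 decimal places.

2.5585

Known legs of the cycle: 0.654 × 0.446 × 1.34 = 0.39085656
For no arbitrage the full-cycle product must be 1, so the missing rate is 1 / 0.39085656 ≈ 2.558483.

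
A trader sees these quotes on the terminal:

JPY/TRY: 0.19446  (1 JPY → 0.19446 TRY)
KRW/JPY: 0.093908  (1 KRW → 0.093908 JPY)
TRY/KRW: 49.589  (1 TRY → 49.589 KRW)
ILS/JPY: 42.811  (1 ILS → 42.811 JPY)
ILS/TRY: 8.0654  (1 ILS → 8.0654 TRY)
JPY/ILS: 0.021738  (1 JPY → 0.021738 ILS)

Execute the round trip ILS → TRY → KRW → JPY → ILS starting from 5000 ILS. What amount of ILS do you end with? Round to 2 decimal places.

5000 ILS × 8.0654 = 40327 TRY
40327 TRY × 49.589 = 1999775.603 KRW
1999775.603 KRW × 0.093908 = 187794.927326524 JPY
187794.927326524 JPY × 0.021738 = 4082.286130223978712 ILS

4082.29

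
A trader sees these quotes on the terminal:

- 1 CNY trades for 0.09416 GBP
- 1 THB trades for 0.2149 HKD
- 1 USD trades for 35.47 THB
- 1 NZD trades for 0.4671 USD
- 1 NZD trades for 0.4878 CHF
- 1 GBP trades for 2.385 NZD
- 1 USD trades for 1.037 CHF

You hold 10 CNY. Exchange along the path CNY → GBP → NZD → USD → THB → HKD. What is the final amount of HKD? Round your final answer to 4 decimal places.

10 CNY × 0.09416 = 0.9416 GBP
0.9416 GBP × 2.385 = 2.245716 NZD
2.245716 NZD × 0.4671 = 1.0489739436 USD
1.0489739436 USD × 35.47 = 37.207105779492 THB
37.207105779492 THB × 0.2149 = 7.9958070320128308 HKD

7.9958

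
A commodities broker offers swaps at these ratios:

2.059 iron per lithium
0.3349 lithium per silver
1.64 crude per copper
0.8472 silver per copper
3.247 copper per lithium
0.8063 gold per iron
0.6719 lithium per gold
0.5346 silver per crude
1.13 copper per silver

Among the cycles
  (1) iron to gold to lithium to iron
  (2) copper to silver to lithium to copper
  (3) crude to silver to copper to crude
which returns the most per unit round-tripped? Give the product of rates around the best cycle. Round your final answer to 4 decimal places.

(1) 0.8063 × 0.6719 × 2.059 = 1.11547
(2) 0.8472 × 0.3349 × 3.247 = 0.92126
(3) 0.5346 × 1.13 × 1.64 = 0.99072
Highest is cycle (1) at 1.1155 (>1, arbitrage).

1.1155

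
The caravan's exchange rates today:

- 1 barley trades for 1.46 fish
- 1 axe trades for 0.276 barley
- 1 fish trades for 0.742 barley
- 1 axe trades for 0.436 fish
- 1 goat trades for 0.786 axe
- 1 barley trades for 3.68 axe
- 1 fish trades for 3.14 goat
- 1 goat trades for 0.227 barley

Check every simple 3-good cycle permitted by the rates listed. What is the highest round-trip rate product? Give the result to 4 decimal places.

axe→fish→barley→axe: 0.436 × 0.742 × 3.68 = 1.19052
goat→axe→fish→goat: 0.786 × 0.436 × 3.14 = 1.07607
goat→barley→fish→goat: 0.227 × 1.46 × 3.14 = 1.04066
Maximum is axe→fish→barley→axe at 1.1905; arbitrage exists.

1.1905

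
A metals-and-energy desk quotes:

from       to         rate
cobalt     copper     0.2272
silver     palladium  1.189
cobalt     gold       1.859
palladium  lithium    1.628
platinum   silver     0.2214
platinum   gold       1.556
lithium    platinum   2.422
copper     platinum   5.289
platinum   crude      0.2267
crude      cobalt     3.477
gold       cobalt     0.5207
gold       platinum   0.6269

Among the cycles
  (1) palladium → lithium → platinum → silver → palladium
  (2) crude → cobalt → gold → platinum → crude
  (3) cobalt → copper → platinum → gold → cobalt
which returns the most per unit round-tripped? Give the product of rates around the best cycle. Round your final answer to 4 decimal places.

(1) 1.628 × 2.422 × 0.2214 × 1.189 = 1.03798
(2) 3.477 × 1.859 × 0.6269 × 0.2267 = 0.91862
(3) 0.2272 × 5.289 × 1.556 × 0.5207 = 0.97360
Highest is cycle (1) at 1.0380 (>1, arbitrage).

1.0380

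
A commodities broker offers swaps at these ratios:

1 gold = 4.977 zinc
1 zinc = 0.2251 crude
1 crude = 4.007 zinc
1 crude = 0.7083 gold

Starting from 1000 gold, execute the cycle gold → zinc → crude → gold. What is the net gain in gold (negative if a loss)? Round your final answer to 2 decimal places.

-206.48

1000 gold × 4.977 = 4977 zinc
4977 zinc × 0.2251 = 1120.3227 crude
1120.3227 crude × 0.7083 = 793.52456841 gold
Net change: 793.52456841 − 1000 = -206.47543159 gold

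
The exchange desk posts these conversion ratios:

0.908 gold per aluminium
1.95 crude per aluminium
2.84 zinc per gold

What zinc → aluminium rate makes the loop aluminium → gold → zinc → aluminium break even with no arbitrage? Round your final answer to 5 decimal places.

Known legs of the cycle: 0.908 × 2.84 = 2.57872
For no arbitrage the full-cycle product must be 1, so the missing rate is 1 / 2.57872 ≈ 0.3877893.

0.38779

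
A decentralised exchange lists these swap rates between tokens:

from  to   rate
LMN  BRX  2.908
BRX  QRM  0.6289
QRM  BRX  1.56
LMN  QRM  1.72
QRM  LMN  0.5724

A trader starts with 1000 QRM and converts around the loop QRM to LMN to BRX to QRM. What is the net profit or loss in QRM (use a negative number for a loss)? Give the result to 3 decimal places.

46.829

1000 QRM × 0.5724 = 572.4 LMN
572.4 LMN × 2.908 = 1664.5392 BRX
1664.5392 BRX × 0.6289 = 1046.82870288 QRM
Net change: 1046.82870288 − 1000 = 46.82870288 QRM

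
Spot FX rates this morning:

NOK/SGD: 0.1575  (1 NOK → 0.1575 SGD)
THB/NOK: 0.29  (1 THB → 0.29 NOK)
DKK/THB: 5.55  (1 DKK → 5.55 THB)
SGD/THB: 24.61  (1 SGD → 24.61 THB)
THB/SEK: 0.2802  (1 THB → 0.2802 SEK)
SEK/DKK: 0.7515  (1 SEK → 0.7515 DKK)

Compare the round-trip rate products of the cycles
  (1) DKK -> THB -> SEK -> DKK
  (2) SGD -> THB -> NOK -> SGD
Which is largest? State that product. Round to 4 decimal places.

1.1687

(1) 5.55 × 0.2802 × 0.7515 = 1.16867
(2) 24.61 × 0.29 × 0.1575 = 1.12406
Highest is cycle (1) at 1.1687 (>1, arbitrage).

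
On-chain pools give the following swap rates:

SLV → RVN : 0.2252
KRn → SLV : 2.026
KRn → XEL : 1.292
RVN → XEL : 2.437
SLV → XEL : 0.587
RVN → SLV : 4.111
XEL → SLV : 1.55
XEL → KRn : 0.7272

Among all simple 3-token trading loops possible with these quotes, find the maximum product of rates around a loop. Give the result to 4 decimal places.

KRn→SLV→XEL→KRn: 2.026 × 0.587 × 0.7272 = 0.86483
RVN→XEL→SLV→RVN: 2.437 × 1.55 × 0.2252 = 0.85066
Maximum is KRn→SLV→XEL→KRn at 0.8648; no arbitrage — every cycle loses value.

0.8648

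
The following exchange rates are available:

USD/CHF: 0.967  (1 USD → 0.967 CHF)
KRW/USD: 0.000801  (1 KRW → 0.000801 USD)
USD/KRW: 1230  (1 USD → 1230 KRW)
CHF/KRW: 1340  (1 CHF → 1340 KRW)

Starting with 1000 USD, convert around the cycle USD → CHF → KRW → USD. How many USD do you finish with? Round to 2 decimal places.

1000 USD × 0.967 = 967 CHF
967 CHF × 1340 = 1295780 KRW
1295780 KRW × 0.000801 = 1037.91978 USD

1037.92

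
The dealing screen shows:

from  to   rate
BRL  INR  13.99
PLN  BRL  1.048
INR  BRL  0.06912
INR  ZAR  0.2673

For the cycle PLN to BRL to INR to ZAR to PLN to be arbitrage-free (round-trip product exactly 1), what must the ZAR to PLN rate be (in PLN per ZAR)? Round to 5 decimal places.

Known legs of the cycle: 1.048 × 13.99 × 0.2673 = 3.919024296
For no arbitrage the full-cycle product must be 1, so the missing rate is 1 / 3.919024296 ≈ 0.2551656.

0.25517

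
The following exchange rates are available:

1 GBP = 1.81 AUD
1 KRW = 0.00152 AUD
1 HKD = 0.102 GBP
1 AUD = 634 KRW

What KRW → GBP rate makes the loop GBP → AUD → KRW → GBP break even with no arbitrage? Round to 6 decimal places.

0.000871

Known legs of the cycle: 1.81 × 634 = 1147.54
For no arbitrage the full-cycle product must be 1, so the missing rate is 1 / 1147.54 ≈ 0.00087143.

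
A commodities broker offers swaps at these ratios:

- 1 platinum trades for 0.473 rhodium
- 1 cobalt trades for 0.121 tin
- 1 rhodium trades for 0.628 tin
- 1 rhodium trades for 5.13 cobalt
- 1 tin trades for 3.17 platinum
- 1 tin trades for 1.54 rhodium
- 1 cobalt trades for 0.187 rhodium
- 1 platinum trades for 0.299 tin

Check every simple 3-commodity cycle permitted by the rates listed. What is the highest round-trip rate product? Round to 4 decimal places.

rhodium→cobalt→tin→rhodium: 5.13 × 0.121 × 1.54 = 0.95592
rhodium→tin→platinum→rhodium: 0.628 × 3.17 × 0.473 = 0.94163
Maximum is rhodium→cobalt→tin→rhodium at 0.9559; no arbitrage — every cycle loses value.

0.9559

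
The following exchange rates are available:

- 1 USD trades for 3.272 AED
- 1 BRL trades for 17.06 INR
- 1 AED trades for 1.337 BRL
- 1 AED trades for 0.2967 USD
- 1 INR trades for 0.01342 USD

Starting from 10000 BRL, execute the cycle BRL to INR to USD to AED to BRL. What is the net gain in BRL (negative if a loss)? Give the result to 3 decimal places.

10000 BRL × 17.06 = 170600 INR
170600 INR × 0.01342 = 2289.452 USD
2289.452 USD × 3.272 = 7491.086944 AED
7491.086944 AED × 1.337 = 10015.583244128 BRL
Net change: 10015.583244128 − 10000 = 15.583244128 BRL

15.583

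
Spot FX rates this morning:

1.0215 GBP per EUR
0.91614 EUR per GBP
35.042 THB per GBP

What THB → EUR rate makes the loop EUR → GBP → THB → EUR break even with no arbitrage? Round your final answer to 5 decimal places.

0.02794

Known legs of the cycle: 1.0215 × 35.042 = 35.795403
For no arbitrage the full-cycle product must be 1, so the missing rate is 1 / 35.795403 ≈ 0.0279365.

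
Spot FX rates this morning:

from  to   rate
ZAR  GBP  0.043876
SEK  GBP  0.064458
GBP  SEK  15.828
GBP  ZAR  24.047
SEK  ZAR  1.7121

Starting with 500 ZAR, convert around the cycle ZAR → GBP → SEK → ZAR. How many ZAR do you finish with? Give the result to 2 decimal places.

500 ZAR × 0.043876 = 21.938 GBP
21.938 GBP × 15.828 = 347.234664 SEK
347.234664 SEK × 1.7121 = 594.5004682344 ZAR

594.50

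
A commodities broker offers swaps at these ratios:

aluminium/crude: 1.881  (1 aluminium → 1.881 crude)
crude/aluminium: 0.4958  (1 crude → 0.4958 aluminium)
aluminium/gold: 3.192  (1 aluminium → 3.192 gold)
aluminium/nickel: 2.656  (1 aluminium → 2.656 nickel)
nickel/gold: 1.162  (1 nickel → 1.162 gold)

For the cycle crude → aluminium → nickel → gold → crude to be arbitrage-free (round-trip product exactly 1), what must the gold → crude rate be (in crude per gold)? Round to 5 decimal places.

0.65352

Known legs of the cycle: 0.4958 × 2.656 × 1.162 = 1.5301736576
For no arbitrage the full-cycle product must be 1, so the missing rate is 1 / 1.5301736576 ≈ 0.6535206.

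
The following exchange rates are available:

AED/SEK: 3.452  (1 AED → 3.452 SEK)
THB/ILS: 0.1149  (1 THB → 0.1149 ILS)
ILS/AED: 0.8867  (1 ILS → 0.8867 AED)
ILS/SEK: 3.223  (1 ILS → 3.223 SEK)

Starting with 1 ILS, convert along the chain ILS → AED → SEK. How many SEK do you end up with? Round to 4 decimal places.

3.0609

1 ILS × 0.8867 = 0.8867 AED
0.8867 AED × 3.452 = 3.0608884 SEK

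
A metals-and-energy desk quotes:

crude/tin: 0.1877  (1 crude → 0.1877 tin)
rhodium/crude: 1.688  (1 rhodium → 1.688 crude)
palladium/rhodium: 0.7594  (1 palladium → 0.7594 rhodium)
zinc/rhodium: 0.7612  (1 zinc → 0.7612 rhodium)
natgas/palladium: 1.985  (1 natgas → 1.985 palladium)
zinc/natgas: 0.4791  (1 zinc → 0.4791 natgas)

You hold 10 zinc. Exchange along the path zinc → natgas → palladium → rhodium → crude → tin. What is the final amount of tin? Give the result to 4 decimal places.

10 zinc × 0.4791 = 4.791 natgas
4.791 natgas × 1.985 = 9.510135 palladium
9.510135 palladium × 0.7594 = 7.221996519 rhodium
7.221996519 rhodium × 1.688 = 12.190730124072 crude
12.190730124072 crude × 0.1877 = 2.2882000442883144 tin

2.2882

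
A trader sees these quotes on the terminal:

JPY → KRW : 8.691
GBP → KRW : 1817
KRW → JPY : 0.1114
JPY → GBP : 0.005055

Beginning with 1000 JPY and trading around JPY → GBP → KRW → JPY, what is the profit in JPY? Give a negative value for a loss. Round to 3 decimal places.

23.202

1000 JPY × 0.005055 = 5.055 GBP
5.055 GBP × 1817 = 9184.935 KRW
9184.935 KRW × 0.1114 = 1023.201759 JPY
Net change: 1023.201759 − 1000 = 23.201759 JPY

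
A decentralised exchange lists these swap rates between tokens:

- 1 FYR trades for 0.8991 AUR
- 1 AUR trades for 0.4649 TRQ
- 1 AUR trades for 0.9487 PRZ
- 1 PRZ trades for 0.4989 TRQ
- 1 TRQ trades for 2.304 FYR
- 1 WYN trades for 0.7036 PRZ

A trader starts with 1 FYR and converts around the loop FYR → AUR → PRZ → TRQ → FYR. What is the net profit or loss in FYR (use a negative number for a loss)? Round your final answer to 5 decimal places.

-0.01953

1 FYR × 0.8991 = 0.8991 AUR
0.8991 AUR × 0.9487 = 0.85297617 PRZ
0.85297617 PRZ × 0.4989 = 0.425549811213 TRQ
0.425549811213 TRQ × 2.304 = 0.980466765034752 FYR
Net change: 0.980466765034752 − 1 = -0.019533234965248 FYR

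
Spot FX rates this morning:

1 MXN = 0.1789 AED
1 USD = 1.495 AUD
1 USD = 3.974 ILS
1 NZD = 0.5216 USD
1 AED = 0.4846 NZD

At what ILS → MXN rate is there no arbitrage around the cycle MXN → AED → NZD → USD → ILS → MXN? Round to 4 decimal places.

5.5647

Known legs of the cycle: 0.1789 × 0.4846 × 0.5216 × 3.974 = 0.179704600717696
For no arbitrage the full-cycle product must be 1, so the missing rate is 1 / 0.179704600717696 ≈ 5.564688.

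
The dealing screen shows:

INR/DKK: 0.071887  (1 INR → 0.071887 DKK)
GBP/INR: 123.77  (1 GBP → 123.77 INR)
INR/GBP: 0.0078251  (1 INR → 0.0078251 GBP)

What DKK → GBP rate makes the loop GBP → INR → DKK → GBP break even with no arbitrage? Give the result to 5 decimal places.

0.11239

Known legs of the cycle: 123.77 × 0.071887 = 8.89745399
For no arbitrage the full-cycle product must be 1, so the missing rate is 1 / 8.89745399 ≈ 0.1123917.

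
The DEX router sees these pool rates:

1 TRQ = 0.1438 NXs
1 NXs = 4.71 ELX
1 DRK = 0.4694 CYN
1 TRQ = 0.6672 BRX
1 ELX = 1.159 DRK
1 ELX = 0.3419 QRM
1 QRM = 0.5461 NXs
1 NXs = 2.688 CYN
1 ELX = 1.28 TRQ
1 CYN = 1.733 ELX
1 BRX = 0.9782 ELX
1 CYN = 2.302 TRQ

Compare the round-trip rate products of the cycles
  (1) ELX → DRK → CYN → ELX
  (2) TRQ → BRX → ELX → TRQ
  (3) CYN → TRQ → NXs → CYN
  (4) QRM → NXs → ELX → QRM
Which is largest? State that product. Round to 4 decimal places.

0.9428

(1) 1.159 × 0.4694 × 1.733 = 0.94281
(2) 0.6672 × 0.9782 × 1.28 = 0.83540
(3) 2.302 × 0.1438 × 2.688 = 0.88980
(4) 0.5461 × 4.71 × 0.3419 = 0.87941
Highest is cycle (1) at 0.9428 (≤1, no arbitrage).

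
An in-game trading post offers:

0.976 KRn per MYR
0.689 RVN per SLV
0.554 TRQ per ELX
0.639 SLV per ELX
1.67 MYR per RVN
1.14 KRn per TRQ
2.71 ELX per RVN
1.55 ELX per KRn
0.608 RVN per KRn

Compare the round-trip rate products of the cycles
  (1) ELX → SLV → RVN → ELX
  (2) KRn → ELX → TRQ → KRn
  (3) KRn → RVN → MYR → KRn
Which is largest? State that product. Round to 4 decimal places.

1.1931

(1) 0.639 × 0.689 × 2.71 = 1.19313
(2) 1.55 × 0.554 × 1.14 = 0.97892
(3) 0.608 × 1.67 × 0.976 = 0.99099
Highest is cycle (1) at 1.1931 (>1, arbitrage).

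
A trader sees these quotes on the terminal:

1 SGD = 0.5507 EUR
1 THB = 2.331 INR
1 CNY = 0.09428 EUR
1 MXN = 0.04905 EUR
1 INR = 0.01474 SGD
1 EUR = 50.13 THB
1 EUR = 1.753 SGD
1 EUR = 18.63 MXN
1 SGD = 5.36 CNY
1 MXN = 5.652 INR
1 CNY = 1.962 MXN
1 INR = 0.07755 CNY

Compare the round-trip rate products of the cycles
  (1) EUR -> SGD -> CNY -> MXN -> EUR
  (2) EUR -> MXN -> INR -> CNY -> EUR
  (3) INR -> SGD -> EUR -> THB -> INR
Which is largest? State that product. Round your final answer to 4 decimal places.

0.9485

(1) 1.753 × 5.36 × 1.962 × 0.04905 = 0.90424
(2) 18.63 × 5.652 × 0.07755 × 0.09428 = 0.76987
(3) 0.01474 × 0.5507 × 50.13 × 2.331 = 0.94853
Highest is cycle (3) at 0.9485 (≤1, no arbitrage).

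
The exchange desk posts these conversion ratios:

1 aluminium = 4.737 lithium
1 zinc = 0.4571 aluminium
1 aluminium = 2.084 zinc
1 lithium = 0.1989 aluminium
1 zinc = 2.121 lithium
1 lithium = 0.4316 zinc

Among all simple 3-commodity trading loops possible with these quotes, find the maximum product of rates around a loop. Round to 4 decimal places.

0.9345

zinc→aluminium→lithium→zinc: 0.4571 × 4.737 × 0.4316 = 0.93454
zinc→lithium→aluminium→zinc: 2.121 × 0.1989 × 2.084 = 0.87917
Maximum is zinc→aluminium→lithium→zinc at 0.9345; no arbitrage — every cycle loses value.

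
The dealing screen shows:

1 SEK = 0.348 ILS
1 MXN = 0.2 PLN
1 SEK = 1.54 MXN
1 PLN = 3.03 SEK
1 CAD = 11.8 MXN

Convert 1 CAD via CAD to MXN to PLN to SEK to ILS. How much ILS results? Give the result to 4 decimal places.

2.4885

1 CAD × 11.8 = 11.8 MXN
11.8 MXN × 0.2 = 2.36 PLN
2.36 PLN × 3.03 = 7.1508 SEK
7.1508 SEK × 0.348 = 2.4884784 ILS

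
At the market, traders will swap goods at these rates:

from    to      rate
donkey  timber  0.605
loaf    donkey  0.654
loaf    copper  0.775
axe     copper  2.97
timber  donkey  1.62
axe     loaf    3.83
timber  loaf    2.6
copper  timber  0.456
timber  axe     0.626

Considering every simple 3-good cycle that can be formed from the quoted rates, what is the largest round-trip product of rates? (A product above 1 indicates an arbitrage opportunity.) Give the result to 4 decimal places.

loaf→donkey→timber→loaf: 0.654 × 0.605 × 2.6 = 1.02874
loaf→copper→timber→loaf: 0.775 × 0.456 × 2.6 = 0.91884
timber→axe→copper→timber: 0.626 × 2.97 × 0.456 = 0.84780
Maximum is loaf→donkey→timber→loaf at 1.0287; arbitrage exists.

1.0287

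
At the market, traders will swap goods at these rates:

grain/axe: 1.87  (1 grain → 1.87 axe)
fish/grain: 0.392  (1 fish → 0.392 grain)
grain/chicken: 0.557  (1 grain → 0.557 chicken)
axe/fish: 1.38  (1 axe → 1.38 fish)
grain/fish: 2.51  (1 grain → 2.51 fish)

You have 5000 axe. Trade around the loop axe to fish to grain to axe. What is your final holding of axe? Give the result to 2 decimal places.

5000 axe × 1.38 = 6900 fish
6900 fish × 0.392 = 2704.8 grain
2704.8 grain × 1.87 = 5057.976 axe

5057.98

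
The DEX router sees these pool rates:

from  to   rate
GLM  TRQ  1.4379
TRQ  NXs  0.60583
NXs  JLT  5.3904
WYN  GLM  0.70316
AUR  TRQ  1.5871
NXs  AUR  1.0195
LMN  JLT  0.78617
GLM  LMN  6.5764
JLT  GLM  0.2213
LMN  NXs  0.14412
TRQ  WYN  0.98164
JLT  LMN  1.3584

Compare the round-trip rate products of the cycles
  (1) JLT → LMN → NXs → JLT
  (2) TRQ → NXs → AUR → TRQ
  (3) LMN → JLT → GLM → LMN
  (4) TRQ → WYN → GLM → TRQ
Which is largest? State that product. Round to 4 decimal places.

(1) 1.3584 × 0.14412 × 5.3904 = 1.05529
(2) 0.60583 × 1.0195 × 1.5871 = 0.98026
(3) 0.78617 × 0.2213 × 6.5764 = 1.14416
(4) 0.98164 × 0.70316 × 1.4379 = 0.99251
Highest is cycle (3) at 1.1442 (>1, arbitrage).

1.1442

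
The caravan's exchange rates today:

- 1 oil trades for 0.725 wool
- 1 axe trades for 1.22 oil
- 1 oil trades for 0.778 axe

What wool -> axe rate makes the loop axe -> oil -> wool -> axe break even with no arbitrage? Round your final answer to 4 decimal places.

Known legs of the cycle: 1.22 × 0.725 = 0.8845
For no arbitrage the full-cycle product must be 1, so the missing rate is 1 / 0.8845 ≈ 1.130582.

1.1306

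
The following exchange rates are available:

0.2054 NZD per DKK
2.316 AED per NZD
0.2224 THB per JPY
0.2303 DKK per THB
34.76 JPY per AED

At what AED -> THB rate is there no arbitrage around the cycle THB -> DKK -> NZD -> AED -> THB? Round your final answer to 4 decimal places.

9.1278

Known legs of the cycle: 0.2303 × 0.2054 × 2.316 = 0.10955518392
For no arbitrage the full-cycle product must be 1, so the missing rate is 1 / 0.10955518392 ≈ 9.127820.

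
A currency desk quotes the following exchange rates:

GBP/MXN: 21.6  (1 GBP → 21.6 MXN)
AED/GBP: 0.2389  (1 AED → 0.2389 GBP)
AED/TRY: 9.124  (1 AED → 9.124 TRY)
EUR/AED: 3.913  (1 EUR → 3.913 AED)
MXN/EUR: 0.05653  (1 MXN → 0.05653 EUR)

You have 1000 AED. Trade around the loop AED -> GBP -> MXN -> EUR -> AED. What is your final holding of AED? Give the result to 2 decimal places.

1141.45

1000 AED × 0.2389 = 238.9 GBP
238.9 GBP × 21.6 = 5160.24 MXN
5160.24 MXN × 0.05653 = 291.7083672 EUR
291.7083672 EUR × 3.913 = 1141.4548408536 AED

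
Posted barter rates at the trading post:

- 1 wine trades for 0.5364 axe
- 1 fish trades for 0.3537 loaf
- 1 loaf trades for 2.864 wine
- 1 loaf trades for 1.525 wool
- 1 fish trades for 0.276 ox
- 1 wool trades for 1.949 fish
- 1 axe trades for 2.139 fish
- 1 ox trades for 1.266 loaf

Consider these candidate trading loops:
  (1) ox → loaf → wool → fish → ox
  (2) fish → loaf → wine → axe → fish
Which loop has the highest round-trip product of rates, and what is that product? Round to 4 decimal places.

(1) 1.266 × 1.525 × 1.949 × 0.276 = 1.03854
(2) 0.3537 × 2.864 × 0.5364 × 2.139 = 1.16227
Highest is cycle (2) at 1.1623 (>1, arbitrage).

1.1623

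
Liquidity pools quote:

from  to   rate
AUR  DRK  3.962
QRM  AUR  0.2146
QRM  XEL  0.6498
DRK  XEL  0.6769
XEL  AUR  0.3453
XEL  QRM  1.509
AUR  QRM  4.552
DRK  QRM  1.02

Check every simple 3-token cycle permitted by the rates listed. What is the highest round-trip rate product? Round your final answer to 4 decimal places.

XEL→AUR→QRM→XEL: 0.3453 × 4.552 × 0.6498 = 1.02136
DRK→XEL→AUR→DRK: 0.6769 × 0.3453 × 3.962 = 0.92605
DRK→QRM→AUR→DRK: 1.02 × 0.2146 × 3.962 = 0.86725
Maximum is XEL→AUR→QRM→XEL at 1.0214; arbitrage exists.

1.0214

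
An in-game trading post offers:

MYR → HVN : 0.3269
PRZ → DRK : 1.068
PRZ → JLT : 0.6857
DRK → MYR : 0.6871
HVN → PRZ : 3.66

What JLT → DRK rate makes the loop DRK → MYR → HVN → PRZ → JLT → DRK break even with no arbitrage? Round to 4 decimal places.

Known legs of the cycle: 0.6871 × 0.3269 × 3.66 × 0.6857 = 0.56370268570938
For no arbitrage the full-cycle product must be 1, so the missing rate is 1 / 0.56370268570938 ≈ 1.773985.

1.7740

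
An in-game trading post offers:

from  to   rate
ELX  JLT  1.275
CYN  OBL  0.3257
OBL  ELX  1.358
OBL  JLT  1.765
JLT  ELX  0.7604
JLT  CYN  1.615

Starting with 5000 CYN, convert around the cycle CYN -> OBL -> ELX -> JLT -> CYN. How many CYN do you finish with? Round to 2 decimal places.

5000 CYN × 0.3257 = 1628.5 OBL
1628.5 OBL × 1.358 = 2211.503 ELX
2211.503 ELX × 1.275 = 2819.666325 JLT
2819.666325 JLT × 1.615 = 4553.761114875 CYN

4553.76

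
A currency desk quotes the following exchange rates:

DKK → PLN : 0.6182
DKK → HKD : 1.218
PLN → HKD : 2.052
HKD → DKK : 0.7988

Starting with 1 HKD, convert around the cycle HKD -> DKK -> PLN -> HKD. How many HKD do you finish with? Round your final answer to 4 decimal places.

1 HKD × 0.7988 = 0.7988 DKK
0.7988 DKK × 0.6182 = 0.49381816 PLN
0.49381816 PLN × 2.052 = 1.01331486432 HKD

1.0133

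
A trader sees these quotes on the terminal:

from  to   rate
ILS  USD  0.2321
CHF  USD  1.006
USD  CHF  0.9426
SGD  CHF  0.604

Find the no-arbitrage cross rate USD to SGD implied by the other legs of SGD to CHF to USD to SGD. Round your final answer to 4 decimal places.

1.6458

Known legs of the cycle: 0.604 × 1.006 = 0.607624
For no arbitrage the full-cycle product must be 1, so the missing rate is 1 / 0.607624 ≈ 1.645755.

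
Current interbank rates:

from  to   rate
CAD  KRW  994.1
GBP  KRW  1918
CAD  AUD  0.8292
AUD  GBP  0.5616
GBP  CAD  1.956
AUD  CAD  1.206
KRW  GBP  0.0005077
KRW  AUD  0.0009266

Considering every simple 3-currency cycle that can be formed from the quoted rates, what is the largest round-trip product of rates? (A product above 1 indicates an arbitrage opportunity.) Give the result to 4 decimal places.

1.1109

AUD→CAD→KRW→AUD: 1.206 × 994.1 × 0.0009266 = 1.11089
AUD→GBP→KRW→AUD: 0.5616 × 1918 × 0.0009266 = 0.99809
CAD→KRW→GBP→CAD: 994.1 × 0.0005077 × 1.956 = 0.98720
AUD→GBP→CAD→AUD: 0.5616 × 1.956 × 0.8292 = 0.91087
Maximum is AUD→CAD→KRW→AUD at 1.1109; arbitrage exists.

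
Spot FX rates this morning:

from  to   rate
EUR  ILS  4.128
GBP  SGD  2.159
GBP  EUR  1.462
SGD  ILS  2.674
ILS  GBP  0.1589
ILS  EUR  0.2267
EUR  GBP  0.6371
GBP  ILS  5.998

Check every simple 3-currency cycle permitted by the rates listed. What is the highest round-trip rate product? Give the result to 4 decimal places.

0.9590

GBP→EUR→ILS→GBP: 1.462 × 4.128 × 0.1589 = 0.95898
GBP→SGD→ILS→GBP: 2.159 × 2.674 × 0.1589 = 0.91736
GBP→ILS→EUR→GBP: 5.998 × 0.2267 × 0.6371 = 0.86629
Maximum is GBP→EUR→ILS→GBP at 0.9590; no arbitrage — every cycle loses value.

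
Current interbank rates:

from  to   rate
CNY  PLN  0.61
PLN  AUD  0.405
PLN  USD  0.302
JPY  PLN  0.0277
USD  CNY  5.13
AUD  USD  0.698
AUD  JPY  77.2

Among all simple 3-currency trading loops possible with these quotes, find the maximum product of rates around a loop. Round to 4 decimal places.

0.9450

CNY→PLN→USD→CNY: 0.61 × 0.302 × 5.13 = 0.94505
AUD→JPY→PLN→AUD: 77.2 × 0.0277 × 0.405 = 0.86607
Maximum is CNY→PLN→USD→CNY at 0.9450; no arbitrage — every cycle loses value.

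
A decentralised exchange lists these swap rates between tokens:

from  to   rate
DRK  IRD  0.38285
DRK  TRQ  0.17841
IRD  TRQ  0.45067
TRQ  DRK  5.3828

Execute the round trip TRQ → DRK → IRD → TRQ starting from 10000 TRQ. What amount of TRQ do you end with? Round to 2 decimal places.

9287.43

10000 TRQ × 5.3828 = 53828 DRK
53828 DRK × 0.38285 = 20608.0498 IRD
20608.0498 IRD × 0.45067 = 9287.429803366 TRQ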